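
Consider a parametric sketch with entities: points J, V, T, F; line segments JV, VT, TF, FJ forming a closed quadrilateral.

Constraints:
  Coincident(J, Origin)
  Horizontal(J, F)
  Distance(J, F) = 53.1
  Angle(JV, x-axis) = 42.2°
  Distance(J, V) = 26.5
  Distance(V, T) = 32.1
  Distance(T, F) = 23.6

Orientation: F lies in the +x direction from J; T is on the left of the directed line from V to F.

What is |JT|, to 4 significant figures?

56.36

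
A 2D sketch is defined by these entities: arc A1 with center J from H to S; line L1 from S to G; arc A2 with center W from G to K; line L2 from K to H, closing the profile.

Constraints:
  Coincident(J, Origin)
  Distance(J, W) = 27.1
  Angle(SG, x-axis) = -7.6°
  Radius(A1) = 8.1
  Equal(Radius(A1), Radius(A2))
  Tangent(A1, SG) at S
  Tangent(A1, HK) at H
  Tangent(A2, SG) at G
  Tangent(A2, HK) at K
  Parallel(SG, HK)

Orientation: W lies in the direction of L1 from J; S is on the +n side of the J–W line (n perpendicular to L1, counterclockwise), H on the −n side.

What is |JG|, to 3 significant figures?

28.3

Tangency of A1 to both parallel lines with radius 8.1 puts S and H at J ± 8.1·n: S = (1.07, 8.03), H = (-1.07, -8.03). Equal radii place G and K the same way about W: G = W + 8.1·n = (27.9, 4.44), K = W − 8.1·n = (25.8, -11.6). Then |JG| = |G − J| = 28.3.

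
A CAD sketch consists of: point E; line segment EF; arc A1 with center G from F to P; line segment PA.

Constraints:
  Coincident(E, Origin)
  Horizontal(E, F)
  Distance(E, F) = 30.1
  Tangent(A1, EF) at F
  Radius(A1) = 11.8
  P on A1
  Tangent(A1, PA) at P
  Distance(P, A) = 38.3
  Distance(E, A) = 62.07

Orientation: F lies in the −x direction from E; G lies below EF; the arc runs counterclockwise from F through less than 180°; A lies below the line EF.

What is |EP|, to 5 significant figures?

43.985

Checks: ∠(GF, FE) = 90.00° ✓; |GF| = 11.80 ✓; |GP| = 11.80 ✓; ∠(GP, PA) = 90.00° ✓; |PA| = 38.30 ✓; |EA| = 62.07 ✓.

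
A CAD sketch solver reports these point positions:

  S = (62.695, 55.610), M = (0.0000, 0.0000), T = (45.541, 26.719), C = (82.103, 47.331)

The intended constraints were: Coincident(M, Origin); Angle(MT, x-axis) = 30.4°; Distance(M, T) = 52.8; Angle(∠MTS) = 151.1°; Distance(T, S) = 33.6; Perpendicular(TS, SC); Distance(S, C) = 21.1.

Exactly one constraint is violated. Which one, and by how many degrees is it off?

Perpendicular(TS, SC) — off by 7.60°.

M = (0.00, 0.00) ✓; MT at 30.40° ✓; |MT| = 52.80 ✓; ∠MTS = 151.1° ✓; |TS| = 33.60 ✓; ∠(TS, SC) = 82.40° ✗; |SC| = 21.10 ✓.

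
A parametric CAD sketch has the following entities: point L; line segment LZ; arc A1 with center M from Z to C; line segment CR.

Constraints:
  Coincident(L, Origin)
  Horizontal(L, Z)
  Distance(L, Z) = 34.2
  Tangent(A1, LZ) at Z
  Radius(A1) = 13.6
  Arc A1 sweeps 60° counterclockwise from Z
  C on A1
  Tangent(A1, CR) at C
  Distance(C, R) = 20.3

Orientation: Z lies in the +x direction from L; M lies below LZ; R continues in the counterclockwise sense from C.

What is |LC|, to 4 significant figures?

23.43

Since A1 is tangent to LZ there, MZ ⟂ LZ, so M = Z + (0, -13.6) = (34.20, -13.60). On A1, Z sits at bearing 90° from M; a 60° counterclockwise sweep puts C at bearing 150°, so C = M + 13.6·(cos 150°, sin 150°) = (22.42, -6.800). Then |LC| = |C − L| = 23.43.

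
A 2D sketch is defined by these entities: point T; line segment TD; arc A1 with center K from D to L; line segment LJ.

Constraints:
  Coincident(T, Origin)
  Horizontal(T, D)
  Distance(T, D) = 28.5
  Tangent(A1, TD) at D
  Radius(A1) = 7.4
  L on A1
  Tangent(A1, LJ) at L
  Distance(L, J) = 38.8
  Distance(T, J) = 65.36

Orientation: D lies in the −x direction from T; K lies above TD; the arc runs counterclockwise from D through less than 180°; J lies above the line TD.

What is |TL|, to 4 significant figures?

26.94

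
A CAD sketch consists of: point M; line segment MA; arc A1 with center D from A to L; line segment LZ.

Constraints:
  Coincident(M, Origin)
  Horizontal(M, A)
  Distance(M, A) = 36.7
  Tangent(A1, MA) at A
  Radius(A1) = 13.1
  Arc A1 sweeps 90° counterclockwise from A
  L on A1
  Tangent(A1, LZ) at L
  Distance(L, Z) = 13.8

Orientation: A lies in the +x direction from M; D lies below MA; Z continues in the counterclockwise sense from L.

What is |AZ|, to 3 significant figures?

29.9

M is at the origin; M and A share the same y with |MA| = 36.7 and A on the +x side, so A = (36.7, 0.00). Since A1 is tangent to MA there, DA ⟂ MA, so D = A + (0, -13.1) = (36.7, -13.1). On A1, A sits at bearing 90° from D; a 90° counterclockwise sweep puts L at bearing 180°, so L = D + 13.1·(cos 180°, sin 180°) = (23.6, -13.1). Since A1 is tangent to LZ there, DL ⟂ LZ, so LZ runs along (−sin 180°, cos 180°); with |LZ| = 13.8, Z = (23.6, -26.9). Then |AZ| = |Z − A| = 29.9.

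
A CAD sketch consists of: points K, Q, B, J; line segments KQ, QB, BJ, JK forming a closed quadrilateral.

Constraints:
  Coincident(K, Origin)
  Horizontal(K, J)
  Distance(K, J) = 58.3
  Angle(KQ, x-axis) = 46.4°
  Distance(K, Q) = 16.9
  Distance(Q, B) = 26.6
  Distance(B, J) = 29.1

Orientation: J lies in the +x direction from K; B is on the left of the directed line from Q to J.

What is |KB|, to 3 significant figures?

42.1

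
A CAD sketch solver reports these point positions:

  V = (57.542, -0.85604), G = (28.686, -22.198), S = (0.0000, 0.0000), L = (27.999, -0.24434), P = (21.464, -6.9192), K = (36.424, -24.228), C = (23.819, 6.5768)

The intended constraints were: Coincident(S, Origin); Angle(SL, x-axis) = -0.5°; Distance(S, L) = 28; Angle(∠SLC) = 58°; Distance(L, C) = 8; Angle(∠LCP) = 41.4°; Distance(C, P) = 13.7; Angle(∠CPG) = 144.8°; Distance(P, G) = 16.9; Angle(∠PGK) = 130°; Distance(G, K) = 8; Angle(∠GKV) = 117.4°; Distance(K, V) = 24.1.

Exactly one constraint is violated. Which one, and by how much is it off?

Distance(K, V) = 24.1 — off by 7.40.

S = (0.00, 0.00) ✓; SL at -0.5000° ✓; |SL| = 28.00 ✓; ∠SLC = 58.00° ✓; |LC| = 8.000 ✓; ∠LCP = 41.40° ✓; |CP| = 13.70 ✓; ∠CPG = 144.8° ✓; |PG| = 16.90 ✓; ∠PGK = 130.0° ✓; |GK| = 8.000 ✓; ∠GKV = 117.4° ✓; |KV| = 31.50 ✗.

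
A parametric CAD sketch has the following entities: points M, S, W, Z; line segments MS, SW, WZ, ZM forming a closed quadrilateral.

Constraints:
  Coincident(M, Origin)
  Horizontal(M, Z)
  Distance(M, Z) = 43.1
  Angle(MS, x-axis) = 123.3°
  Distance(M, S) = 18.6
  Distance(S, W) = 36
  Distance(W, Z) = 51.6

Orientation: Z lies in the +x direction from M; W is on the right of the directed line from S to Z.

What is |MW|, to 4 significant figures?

20.49

M is at the origin; MZ is horizontal with |MZ| = 43.1 and Z in +x, so Z = (43.1, 0). MS runs at 123.3° with |MS| = 18.6, so S = (-10.21, 15.55). W is determined by |SW| = 36.0 and |WZ| = 51.6 together: it lies at the intersection of circle(S, 36.0) and circle(Z, 51.6). With |SZ| = 55.53, the foot of the radical line on SZ is 15.46 from S and the perpendicular offset is √(36.0² − 15.46²) = 32.51. Taking the right-of-SZ solution: W = (-4.469, -19.99).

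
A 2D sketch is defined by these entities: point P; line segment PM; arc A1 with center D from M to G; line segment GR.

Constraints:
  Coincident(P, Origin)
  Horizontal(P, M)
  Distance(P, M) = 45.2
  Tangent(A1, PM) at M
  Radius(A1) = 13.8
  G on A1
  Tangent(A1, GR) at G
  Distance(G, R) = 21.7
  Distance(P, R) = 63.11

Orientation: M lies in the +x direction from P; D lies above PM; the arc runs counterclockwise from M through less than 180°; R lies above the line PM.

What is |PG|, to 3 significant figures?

61.0

Checks: |DM| = 13.80 ✓; |DG| = 13.80 ✓; ∠(DG, GR) = 90.00° ✓; |GR| = 21.70 ✓; |PR| = 63.11 ✓.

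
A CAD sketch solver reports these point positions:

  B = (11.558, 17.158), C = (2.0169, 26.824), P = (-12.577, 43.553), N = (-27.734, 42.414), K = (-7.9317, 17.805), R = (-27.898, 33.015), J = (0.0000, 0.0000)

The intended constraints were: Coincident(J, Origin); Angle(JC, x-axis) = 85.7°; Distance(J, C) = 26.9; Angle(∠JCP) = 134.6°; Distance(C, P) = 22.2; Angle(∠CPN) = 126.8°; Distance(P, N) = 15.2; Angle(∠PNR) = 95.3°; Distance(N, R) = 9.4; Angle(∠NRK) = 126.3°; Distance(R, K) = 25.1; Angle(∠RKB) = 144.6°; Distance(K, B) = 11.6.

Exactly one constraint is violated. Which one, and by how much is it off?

Distance(K, B) = 11.6 — off by 7.90.

J = (0.00, 0.00) ✓; JC at 85.70° ✓; |JC| = 26.90 ✓; ∠JCP = 134.6° ✓; |CP| = 22.20 ✓; ∠CPN = 126.8° ✓; |PN| = 15.20 ✓; ∠PNR = 95.30° ✓; |NR| = 9.400 ✓; ∠NRK = 126.3° ✓; |RK| = 25.10 ✓; ∠RKB = 144.6° ✓; |KB| = 19.50 ✗.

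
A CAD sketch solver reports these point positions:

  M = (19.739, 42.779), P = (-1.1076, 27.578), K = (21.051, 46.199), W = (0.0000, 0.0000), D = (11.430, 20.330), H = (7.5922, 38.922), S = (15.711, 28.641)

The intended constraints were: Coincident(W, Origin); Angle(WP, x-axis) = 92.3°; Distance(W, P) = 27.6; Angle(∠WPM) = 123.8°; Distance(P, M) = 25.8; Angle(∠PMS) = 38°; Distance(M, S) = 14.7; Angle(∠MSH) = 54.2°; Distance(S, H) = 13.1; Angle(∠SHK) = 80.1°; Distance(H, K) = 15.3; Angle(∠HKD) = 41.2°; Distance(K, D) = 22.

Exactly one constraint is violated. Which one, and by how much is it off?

Distance(K, D) = 22 — off by 5.60.

W = (0.00, 0.00) ✓; WP at 92.30° ✓; |WP| = 27.60 ✓; ∠WPM = 123.8° ✓; |PM| = 25.80 ✓; ∠PMS = 38.00° ✓; |MS| = 14.70 ✓; ∠MSH = 54.20° ✓; |SH| = 13.10 ✓; ∠SHK = 80.10° ✓; |HK| = 15.30 ✓; ∠HKD = 41.20° ✓; |KD| = 27.60 ✗.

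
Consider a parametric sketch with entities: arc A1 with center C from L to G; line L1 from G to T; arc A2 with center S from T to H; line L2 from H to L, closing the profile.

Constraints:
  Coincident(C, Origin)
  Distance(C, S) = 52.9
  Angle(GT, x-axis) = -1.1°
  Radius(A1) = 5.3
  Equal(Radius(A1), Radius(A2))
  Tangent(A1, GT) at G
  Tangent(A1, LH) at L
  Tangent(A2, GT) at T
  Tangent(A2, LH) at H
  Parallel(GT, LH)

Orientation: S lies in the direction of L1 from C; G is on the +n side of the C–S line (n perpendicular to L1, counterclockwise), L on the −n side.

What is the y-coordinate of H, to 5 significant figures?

-6.3146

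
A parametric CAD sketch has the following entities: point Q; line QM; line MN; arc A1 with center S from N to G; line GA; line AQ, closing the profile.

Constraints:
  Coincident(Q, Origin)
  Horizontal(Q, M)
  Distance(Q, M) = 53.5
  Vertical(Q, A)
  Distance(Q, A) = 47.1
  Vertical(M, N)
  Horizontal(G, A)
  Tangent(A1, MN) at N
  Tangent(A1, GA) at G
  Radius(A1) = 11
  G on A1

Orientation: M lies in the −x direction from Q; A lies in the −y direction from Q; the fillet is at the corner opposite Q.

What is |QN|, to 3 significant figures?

64.5

Q is at the origin; QM is horizontal with |QM| = 53.5 and M on the −x side, so M = (-53.5, 0.00). QA is vertical with |QA| = 47.1 and A on the −y side, so A = (0.00, -47.1). The virtual corner opposite Q is at (-53.5, -47.1). Tangency of A1 to MN means the radius SN is perpendicular to MN and tangency of A1 to GA means the radius SG is perpendicular to GA, with radius 11.0, so the center S sits 11.0 in from both sides at S = (-42.5, -36.1). That places the tangent points at N = (-53.5, -36.1) on MN and G = (-42.5, -47.1) on GA. Then |QN| = |N − Q| = 64.5.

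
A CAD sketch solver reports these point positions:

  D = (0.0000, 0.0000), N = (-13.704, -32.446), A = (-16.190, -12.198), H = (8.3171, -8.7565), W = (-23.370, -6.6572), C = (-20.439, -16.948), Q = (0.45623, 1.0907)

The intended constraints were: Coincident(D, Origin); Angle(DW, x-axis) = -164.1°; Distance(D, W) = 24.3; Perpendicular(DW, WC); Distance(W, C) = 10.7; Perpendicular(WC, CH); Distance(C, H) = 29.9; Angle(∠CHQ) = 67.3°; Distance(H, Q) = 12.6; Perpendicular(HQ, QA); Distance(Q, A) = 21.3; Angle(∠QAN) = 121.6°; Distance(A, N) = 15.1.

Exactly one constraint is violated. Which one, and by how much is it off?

Distance(A, N) = 15.1 — off by 5.30.

D = (0.00, 0.00) ✓; DW at -164.1° ✓; |DW| = 24.30 ✓; ∠(DW, WC) = 90.00° ✓; |WC| = 10.70 ✓; ∠(WC, CH) = 90.00° ✓; |CH| = 29.90 ✓; ∠CHQ = 67.30° ✓; |HQ| = 12.60 ✓; ∠(HQ, QA) = 90.00° ✓; |QA| = 21.30 ✓; ∠QAN = 121.6° ✓; |AN| = 20.40 ✗.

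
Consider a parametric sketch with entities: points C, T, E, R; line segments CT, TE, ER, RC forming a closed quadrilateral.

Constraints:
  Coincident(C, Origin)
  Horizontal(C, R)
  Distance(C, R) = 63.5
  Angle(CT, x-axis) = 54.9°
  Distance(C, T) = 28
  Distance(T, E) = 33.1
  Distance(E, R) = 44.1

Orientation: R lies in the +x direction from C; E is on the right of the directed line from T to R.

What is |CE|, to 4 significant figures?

22.79

Checks: |TE| = 33.10 ✓; |ER| = 44.10 ✓.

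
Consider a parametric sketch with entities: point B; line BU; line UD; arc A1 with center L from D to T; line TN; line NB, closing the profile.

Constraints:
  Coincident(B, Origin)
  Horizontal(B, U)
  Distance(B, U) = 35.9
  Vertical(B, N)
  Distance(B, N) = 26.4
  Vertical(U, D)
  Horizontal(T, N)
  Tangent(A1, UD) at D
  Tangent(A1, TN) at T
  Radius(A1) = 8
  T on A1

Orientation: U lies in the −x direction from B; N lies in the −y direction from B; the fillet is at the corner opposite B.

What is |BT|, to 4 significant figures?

38.41

The virtual corner opposite B is at (-35.90, -26.40). The tangent condition forces LD to be normal to UD and A1 meets TN tangentially, so LT is at right angles to TN, with radius 8.0, so the center L sits 8.0 in from both sides at L = (-27.90, -18.40). That places the tangent points at D = (-35.90, -18.40) on UD and T = (-27.90, -26.40) on TN. Then |BT| = |T − B| = 38.41.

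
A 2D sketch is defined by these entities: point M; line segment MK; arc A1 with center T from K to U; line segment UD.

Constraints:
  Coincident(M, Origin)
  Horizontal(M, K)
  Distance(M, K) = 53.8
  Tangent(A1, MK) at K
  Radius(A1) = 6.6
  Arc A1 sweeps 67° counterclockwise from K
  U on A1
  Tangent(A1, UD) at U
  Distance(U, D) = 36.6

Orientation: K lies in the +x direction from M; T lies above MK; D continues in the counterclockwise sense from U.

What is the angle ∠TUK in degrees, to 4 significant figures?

56.50°

M is at the origin; MK is horizontal with |MK| = 53.8 and K on the +x side, so K = (53.80, 0.000). Tangency of A1 to MK means the radius TK is perpendicular to MK, so T = K + (0, 6.6) = (53.80, 6.600). On A1, K sits at bearing -90° from T; a 67° counterclockwise sweep puts U at bearing -23°, so U = T + 6.6·(cos -23°, sin -23°) = (59.88, 4.021). Then cos ∠TUK = UT·UK / (|UT||UK|), giving 56.50°.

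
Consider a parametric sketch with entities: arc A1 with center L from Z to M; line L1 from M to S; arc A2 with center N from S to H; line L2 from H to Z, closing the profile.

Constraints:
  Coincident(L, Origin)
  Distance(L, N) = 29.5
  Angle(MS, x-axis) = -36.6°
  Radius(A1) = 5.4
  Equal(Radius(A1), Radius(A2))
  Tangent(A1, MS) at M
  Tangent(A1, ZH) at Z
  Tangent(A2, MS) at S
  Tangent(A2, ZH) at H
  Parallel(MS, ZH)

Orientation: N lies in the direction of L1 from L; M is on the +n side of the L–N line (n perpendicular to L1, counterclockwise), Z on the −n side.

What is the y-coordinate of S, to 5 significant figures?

-13.253

Tangency of A1 to both parallel lines with radius 5.4 puts M and Z at L ± 5.4·n: M = (3.2196, 4.3352), Z = (-3.2196, -4.3352). Equal radii place S and H the same way about N: S = N + 5.4·n = (26.903, -13.253), H = N − 5.4·n = (20.464, -21.924). So S.y = -13.253.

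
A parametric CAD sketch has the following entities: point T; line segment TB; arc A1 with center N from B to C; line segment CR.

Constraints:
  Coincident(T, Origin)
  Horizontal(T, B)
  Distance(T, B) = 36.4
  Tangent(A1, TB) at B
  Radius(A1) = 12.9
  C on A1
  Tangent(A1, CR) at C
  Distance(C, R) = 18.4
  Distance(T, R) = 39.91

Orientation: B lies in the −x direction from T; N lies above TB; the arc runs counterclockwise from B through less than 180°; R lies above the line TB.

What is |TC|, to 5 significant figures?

27.043

T is at the origin; TB is horizontal with |TB| = 36.4 and B on the −x side, so B = (-36.400, 0.0000). Since A1 is tangent to TB there, NB ⟂ TB, so N = B + (0, 12.9) = (-36.400, 12.900). Since NC ⟂ CR (tangency), |NR| = √(12.9² + 18.4²) = 22.472 regardless of where C sits on A1. So R lies on both circle(T, 39.91) and circle(N, 22.472); the above-TB intersection is R = (-24.175, 31.755). C is the foot of the tangent from R: C = (-23.508, 13.367).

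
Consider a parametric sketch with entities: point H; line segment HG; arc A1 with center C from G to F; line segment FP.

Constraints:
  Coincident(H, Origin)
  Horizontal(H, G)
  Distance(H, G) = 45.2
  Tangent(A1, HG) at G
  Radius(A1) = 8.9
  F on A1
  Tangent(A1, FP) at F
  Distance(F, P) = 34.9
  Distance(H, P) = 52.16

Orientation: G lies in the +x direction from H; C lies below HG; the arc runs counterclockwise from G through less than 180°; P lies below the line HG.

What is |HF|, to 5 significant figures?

37.176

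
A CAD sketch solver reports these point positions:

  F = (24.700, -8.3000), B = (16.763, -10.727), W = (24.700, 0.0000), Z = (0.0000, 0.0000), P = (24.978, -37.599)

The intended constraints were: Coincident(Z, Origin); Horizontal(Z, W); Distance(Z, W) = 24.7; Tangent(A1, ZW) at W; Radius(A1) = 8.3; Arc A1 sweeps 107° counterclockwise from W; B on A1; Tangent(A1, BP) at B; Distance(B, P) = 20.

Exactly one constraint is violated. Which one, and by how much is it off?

Distance(B, P) = 20 — off by 8.10.

Z = (0.00, 0.00) ✓; Z.y = 0.00, W.y = 0.00 ✓; |ZW| = 24.70 ✓; ∠(FW, WZ) = 90.00° ✓; |FW| = 8.300 ✓; bearing(F→B) − bearing(F→W) = 107.0° ✓; |FB| = 8.300 ✓; ∠(FB, BP) = 90.00° ✓; |BP| = 28.10 ✗.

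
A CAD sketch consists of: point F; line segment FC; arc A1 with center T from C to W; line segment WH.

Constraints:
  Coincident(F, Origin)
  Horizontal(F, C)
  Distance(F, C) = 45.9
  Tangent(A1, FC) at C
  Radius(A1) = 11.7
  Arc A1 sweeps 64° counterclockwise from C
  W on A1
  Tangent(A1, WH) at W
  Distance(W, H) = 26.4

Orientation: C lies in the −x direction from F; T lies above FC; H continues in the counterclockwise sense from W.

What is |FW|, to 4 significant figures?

35.99

F is at the origin; F and C share the same y with |FC| = 45.9 and C on the −x side, so C = (-45.90, 0.000). Tangency of A1 to FC means the radius TC is perpendicular to FC, so T = C + (0, 11.7) = (-45.90, 11.70). On A1, C sits at bearing -90° from T; a 64° counterclockwise sweep puts W at bearing -26°, so W = T + 11.7·(cos -26°, sin -26°) = (-35.38, 6.571). Then |FW| = |W − F| = 35.99.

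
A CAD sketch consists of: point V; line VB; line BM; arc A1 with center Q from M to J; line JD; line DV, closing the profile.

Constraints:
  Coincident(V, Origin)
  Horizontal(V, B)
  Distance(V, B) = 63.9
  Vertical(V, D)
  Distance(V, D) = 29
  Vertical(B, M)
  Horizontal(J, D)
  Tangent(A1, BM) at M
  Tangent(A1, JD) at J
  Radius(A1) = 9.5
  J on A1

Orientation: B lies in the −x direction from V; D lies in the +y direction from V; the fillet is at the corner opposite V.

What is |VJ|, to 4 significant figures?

61.65

V is at the origin; VB is horizontal with |VB| = 63.9 and B on the −x side, so B = (-63.90, 0.000). V and D share the same x with |VD| = 29.0 and D on the +y side, so D = (0.000, 29.00). The virtual corner opposite V is at (-63.90, 29.00). The tangent condition forces QM to be normal to BM and tangency of A1 to JD means the radius QJ is perpendicular to JD, with radius 9.5, so the center Q sits 9.5 in from both sides at Q = (-54.40, 19.50). That places the tangent points at M = (-63.90, 19.50) on BM and J = (-54.40, 29.00) on JD. Then |VJ| = |J − V| = 61.65.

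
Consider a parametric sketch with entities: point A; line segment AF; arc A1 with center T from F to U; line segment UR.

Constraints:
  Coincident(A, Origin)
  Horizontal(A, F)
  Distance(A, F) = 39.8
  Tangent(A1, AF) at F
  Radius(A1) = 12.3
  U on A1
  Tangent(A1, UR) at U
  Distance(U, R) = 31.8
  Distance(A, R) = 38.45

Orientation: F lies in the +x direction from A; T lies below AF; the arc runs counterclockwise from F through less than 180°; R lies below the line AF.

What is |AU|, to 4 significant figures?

29.56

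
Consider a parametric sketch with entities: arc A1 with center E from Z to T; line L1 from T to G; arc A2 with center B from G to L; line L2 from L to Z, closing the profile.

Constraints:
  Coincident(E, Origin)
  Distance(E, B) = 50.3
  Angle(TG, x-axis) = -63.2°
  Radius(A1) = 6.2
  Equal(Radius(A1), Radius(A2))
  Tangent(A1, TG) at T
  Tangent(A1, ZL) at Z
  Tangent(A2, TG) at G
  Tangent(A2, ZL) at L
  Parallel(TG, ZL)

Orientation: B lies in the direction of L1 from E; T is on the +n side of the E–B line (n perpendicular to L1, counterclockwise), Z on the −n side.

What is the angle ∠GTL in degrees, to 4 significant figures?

13.85°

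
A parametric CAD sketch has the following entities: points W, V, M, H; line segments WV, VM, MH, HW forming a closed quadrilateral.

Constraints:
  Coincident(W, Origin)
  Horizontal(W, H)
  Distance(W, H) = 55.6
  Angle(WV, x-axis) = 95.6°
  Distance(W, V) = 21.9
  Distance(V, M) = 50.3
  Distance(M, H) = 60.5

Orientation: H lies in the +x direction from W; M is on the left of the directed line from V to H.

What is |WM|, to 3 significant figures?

66.1

Checks: |VM| = 50.30 ✓; |MH| = 60.50 ✓.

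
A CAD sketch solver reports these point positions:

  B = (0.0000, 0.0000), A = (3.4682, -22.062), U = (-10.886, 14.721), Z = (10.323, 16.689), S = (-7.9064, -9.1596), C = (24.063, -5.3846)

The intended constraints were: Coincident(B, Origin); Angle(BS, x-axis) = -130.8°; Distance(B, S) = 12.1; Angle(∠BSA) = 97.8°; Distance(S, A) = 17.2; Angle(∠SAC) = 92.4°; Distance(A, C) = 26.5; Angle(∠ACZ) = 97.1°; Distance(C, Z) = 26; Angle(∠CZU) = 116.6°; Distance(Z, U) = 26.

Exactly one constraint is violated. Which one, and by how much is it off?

Distance(Z, U) = 26 — off by 4.70.

B = (0.00, 0.00) ✓; BS at -130.8° ✓; |BS| = 12.10 ✓; ∠BSA = 97.80° ✓; |SA| = 17.20 ✓; ∠SAC = 92.40° ✓; |AC| = 26.50 ✓; ∠ACZ = 97.10° ✓; |CZ| = 26.00 ✓; ∠CZU = 116.6° ✓; |ZU| = 21.30 ✗.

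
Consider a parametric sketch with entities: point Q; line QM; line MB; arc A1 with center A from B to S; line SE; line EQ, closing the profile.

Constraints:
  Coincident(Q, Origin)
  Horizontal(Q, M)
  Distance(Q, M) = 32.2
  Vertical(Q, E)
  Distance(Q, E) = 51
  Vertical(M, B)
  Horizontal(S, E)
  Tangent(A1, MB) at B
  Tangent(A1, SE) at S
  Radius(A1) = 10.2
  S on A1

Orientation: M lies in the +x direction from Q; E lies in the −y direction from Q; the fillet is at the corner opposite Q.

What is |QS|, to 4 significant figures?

55.54

Q is at the origin; Q and M share the same y with |QM| = 32.2 and M on the +x side, so M = (32.20, 0.000). Q and E share the same x with |QE| = 51.0 and E on the −y side, so E = (0.000, -51.00). The virtual corner opposite Q is at (32.20, -51.00). Tangency of A1 to MB means the radius AB is perpendicular to MB and A1 meets SE tangentially, so AS is at right angles to SE, with radius 10.2, so the center A sits 10.2 in from both sides at A = (22.00, -40.80). That places the tangent points at B = (32.20, -40.80) on MB and S = (22.00, -51.00) on SE. Then |QS| = |S − Q| = 55.54.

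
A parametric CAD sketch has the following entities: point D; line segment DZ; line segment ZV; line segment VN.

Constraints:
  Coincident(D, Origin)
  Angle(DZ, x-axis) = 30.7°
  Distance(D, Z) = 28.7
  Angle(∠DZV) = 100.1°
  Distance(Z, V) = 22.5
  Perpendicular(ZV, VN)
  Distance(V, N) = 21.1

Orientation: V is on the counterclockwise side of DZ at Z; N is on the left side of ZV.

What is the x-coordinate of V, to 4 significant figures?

16.76

D is at the origin; DZ runs at 30.7° with length 28.7, so Z = 28.7·(cos 30.7°, sin 30.7°) = (24.68, 14.65). ∠DZV = 100.1°, so ZV runs at 30.7° + (180° − 100.1°) = 110.6° from the x-axis; with |ZV| = 22.5, V = Z + 22.5·(cos 110.6°, sin 110.6°) = (16.76, 35.71). So V.x = 16.76.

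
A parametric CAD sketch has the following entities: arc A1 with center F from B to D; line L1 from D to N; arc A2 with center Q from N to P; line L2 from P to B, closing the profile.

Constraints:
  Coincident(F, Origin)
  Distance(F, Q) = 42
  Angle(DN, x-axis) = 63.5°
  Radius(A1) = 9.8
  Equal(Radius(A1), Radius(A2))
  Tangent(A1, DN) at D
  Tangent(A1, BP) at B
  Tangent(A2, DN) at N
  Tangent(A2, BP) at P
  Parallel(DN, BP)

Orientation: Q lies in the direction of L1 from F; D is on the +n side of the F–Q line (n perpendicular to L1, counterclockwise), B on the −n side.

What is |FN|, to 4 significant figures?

43.13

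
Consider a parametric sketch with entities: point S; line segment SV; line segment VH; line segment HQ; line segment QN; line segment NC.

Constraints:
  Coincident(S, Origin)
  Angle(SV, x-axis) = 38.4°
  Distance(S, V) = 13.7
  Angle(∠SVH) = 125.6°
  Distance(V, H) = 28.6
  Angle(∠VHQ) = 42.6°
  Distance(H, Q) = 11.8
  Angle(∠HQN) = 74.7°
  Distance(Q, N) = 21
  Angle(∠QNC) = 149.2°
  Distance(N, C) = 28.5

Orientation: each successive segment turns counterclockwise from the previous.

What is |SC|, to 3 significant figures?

54.1

S is at the origin; SV runs at 38.4° with length 13.7, so V = (10.7, 8.51). ∠SVH = 125.6° gives VH at 92.8° from the x-axis; with |VH| = 28.6, H = (9.34, 37.1). ∠VHQ = 42.6° gives HQ at -130° from the x-axis; with |HQ| = 11.8, Q = (1.79, 28.0). ∠HQN = 74.7° gives QN at -24.5° from the x-axis; with |QN| = 21.0, N = (20.9, 19.3). ∠QNC = 149.2° gives NC at 6.30° from the x-axis; with |NC| = 28.5, C = (49.2, 22.4). Then |SC| = |C − S| = 54.1.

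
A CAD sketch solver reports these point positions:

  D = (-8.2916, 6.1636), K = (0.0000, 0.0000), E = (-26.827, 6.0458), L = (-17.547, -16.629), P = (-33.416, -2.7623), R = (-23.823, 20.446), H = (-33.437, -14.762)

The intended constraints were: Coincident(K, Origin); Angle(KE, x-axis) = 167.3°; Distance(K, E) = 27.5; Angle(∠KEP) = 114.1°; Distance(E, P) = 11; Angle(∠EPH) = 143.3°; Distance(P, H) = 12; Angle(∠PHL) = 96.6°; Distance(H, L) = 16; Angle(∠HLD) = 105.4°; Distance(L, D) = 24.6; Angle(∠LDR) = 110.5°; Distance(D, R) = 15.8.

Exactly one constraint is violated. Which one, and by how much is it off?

Distance(D, R) = 15.8 — off by 5.30.

K = (0.00, 0.00) ✓; KE at 167.3° ✓; |KE| = 27.50 ✓; ∠KEP = 114.1° ✓; |EP| = 11.00 ✓; ∠EPH = 143.3° ✓; |PH| = 12.00 ✓; ∠PHL = 96.60° ✓; |HL| = 16.00 ✓; ∠HLD = 105.4° ✓; |LD| = 24.60 ✓; ∠LDR = 110.5° ✓; |DR| = 21.10 ✗.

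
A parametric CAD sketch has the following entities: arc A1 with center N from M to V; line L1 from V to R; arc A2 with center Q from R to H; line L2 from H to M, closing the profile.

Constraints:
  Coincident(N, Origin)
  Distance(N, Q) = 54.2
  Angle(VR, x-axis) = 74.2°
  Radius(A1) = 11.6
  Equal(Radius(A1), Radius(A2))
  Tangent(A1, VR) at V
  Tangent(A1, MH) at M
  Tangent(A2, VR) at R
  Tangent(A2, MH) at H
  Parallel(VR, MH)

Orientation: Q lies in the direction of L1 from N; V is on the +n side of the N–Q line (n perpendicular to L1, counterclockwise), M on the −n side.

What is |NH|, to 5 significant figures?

55.427

The slot axis is L1's direction at 74.2°, so u = (cos 74.2°, sin 74.2°) = (0.27228, 0.96222) and n = (−sin 74.2°, cos 74.2°) = (-0.96222, 0.27228). N is at the origin and Q lies 54.2 along u from N, so Q = 54.2·u = (14.758, 52.152). Tangency of A1 to both parallel lines with radius 11.6 puts V and M at N ± 11.6·n: V = (-11.162, 3.1585), M = (11.162, -3.1585). Equal radii place R and H the same way about Q: R = Q + 11.6·n = (3.5959, 55.311), H = Q − 11.6·n = (25.919, 48.994). Then |NH| = |H − N| = 55.427.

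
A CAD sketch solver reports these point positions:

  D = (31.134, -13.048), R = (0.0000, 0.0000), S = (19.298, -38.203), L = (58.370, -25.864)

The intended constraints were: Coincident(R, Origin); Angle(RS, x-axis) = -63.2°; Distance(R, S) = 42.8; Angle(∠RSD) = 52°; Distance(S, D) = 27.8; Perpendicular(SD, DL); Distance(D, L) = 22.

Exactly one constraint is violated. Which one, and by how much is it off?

Distance(D, L) = 22 — off by 8.10.

R = (0.00, 0.00) ✓; RS at -63.20° ✓; |RS| = 42.80 ✓; ∠RSD = 52.00° ✓; |SD| = 27.80 ✓; ∠(SD, DL) = 90.00° ✓; |DL| = 30.10 ✗.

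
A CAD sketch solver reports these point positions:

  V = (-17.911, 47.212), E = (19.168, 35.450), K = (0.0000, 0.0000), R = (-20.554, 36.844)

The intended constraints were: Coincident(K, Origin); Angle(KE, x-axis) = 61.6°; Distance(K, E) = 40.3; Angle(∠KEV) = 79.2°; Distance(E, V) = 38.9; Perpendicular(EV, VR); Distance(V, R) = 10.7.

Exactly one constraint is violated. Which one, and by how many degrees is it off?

Perpendicular(EV, VR) — off by 3.30°.

K = (0.00, 0.00) ✓; KE at 61.60° ✓; |KE| = 40.30 ✓; ∠KEV = 79.20° ✓; |EV| = 38.90 ✓; ∠(EV, VR) = 93.30° ✗; |VR| = 10.70 ✓.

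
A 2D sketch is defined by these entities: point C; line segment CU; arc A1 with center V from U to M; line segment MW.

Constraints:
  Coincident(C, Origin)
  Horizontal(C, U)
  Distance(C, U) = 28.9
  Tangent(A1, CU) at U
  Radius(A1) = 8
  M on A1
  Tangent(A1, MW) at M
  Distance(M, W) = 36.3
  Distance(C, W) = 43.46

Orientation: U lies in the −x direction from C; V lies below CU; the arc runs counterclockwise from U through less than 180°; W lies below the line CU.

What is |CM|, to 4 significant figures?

37.50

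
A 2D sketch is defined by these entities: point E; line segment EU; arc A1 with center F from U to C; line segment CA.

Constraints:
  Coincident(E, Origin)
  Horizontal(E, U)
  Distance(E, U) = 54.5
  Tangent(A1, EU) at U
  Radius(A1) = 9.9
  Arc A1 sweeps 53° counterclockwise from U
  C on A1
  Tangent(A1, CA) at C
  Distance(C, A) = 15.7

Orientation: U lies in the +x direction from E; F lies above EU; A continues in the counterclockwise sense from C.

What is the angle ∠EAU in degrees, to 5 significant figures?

30.602°

E is at the origin; E and U share the same y with |EU| = 54.5 and U on the +x side, so U = (54.500, 0.0000). Tangency of A1 to EU means the radius FU is perpendicular to EU, so F = U + (0, 9.9) = (54.500, 9.9000). On A1, U sits at bearing -90° from F; a 53° counterclockwise sweep puts C at bearing -37°, so C = F + 9.9·(cos -37°, sin -37°) = (62.406, 3.9420). Tangency of A1 to CA means the radius FC is perpendicular to CA, so CA runs along (−sin -37°, cos -37°); with |CA| = 15.7, A = (71.855, 16.481). Then cos ∠EAU = AE·AU / (|AE||AU|), giving 30.602°.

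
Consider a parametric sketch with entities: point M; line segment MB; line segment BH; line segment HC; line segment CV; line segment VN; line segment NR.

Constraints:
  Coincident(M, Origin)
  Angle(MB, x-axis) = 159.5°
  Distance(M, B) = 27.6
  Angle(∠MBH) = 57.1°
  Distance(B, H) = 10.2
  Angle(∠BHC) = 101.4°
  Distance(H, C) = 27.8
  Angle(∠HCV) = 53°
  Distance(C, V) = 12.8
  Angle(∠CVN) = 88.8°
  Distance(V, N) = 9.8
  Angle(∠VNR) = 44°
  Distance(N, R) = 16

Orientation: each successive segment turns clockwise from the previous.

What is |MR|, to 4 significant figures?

5.358

M is at the origin; MB runs at 159.5° with length 27.6, so B = (-25.85, 9.666). ∠MBH = 57.1° gives BH at 36.60° from the x-axis; with |BH| = 10.2, H = (-17.66, 15.75). ∠BHC = 101.4° gives HC at -42.00° from the x-axis; with |HC| = 27.8, C = (2.996, -2.855). ∠HCV = 53.0° gives CV at -169.0° from the x-axis; with |CV| = 12.8, V = (-9.569, -5.297). ∠CVN = 88.8° gives VN at 99.80° from the x-axis; with |VN| = 9.8, N = (-11.24, 4.360). ∠VNR = 44.0° gives NR at -36.20° from the x-axis; with |NR| = 16.0, R = (1.674, -5.090). Then |MR| = |R − M| = 5.358.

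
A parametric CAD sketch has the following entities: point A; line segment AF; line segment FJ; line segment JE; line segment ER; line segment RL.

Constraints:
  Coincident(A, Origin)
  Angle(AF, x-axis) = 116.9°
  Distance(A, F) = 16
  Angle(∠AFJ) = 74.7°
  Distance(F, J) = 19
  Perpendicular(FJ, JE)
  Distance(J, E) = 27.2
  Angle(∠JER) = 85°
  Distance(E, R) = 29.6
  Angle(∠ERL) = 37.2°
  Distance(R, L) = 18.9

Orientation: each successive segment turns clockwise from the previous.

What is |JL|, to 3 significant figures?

19.8

∠JER = 85.0° gives ER at -173° from the x-axis; with |ER| = 29.6, R = (-12.6, -12.0). ∠ERL = 37.2° gives RL at 43.8° from the x-axis; with |RL| = 18.9, L = (1.08, 1.12). Then |JL| = |L − J| = 19.8.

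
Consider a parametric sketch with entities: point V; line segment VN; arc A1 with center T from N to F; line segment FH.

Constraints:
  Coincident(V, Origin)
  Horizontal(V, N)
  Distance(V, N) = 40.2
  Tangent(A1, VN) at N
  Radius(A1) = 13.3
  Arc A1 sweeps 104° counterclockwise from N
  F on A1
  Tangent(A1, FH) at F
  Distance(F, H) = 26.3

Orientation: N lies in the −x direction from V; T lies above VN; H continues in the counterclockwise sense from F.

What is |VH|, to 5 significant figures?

53.851

On A1, N sits at bearing -90° from T; a 104° counterclockwise sweep puts F at bearing 14°, so F = T + 13.3·(cos 14°, sin 14°) = (-27.295, 16.518). A1 meets FH tangentially, so TF is at right angles to FH, so FH runs along (−sin 14°, cos 14°); with |FH| = 26.3, H = (-33.658, 42.036). Then |VH| = |H − V| = 53.851.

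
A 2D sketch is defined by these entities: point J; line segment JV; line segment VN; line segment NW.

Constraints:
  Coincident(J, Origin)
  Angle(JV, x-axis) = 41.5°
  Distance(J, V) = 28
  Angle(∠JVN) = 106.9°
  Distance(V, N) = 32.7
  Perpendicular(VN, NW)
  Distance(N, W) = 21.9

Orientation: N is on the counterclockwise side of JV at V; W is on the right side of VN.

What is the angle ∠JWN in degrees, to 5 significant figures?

39.988°

J is at the origin; JV runs at 41.5° with length 28.0, so V = 28.0·(cos 41.5°, sin 41.5°) = (20.971, 18.553). ∠JVN = 106.9°, so VN runs at 41.5° + (180° − 106.9°) = 114.60° from the x-axis; with |VN| = 32.7, N = V + 32.7·(cos 114.60°, sin 114.60°) = (7.3584, 48.285). The perpendicularity gives NW at right angles to VN; with |NW| = 21.9 on the right of VN, W = N + 21.9·(0.90924, 0.41628) = (27.271, 57.402). Then cos ∠JWN = WJ·WN / (|WJ||WN|), giving 39.988°.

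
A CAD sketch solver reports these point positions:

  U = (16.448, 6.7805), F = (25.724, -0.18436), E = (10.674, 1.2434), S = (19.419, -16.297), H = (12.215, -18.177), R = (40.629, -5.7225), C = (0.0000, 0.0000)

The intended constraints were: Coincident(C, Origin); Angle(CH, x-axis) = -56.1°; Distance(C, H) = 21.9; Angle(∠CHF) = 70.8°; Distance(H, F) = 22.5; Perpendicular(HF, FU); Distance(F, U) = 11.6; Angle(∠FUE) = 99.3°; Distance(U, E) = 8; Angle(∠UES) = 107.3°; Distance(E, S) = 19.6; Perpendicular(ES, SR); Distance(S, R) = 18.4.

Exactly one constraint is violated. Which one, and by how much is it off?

Distance(S, R) = 18.4 — off by 5.30.

C = (0.00, 0.00) ✓; CH at -56.10° ✓; |CH| = 21.90 ✓; ∠CHF = 70.80° ✓; |HF| = 22.50 ✓; ∠(HF, FU) = 90.00° ✓; |FU| = 11.60 ✓; ∠FUE = 99.30° ✓; |UE| = 8.000 ✓; ∠UES = 107.3° ✓; |ES| = 19.60 ✓; ∠(ES, SR) = 90.00° ✓; |SR| = 23.70 ✗.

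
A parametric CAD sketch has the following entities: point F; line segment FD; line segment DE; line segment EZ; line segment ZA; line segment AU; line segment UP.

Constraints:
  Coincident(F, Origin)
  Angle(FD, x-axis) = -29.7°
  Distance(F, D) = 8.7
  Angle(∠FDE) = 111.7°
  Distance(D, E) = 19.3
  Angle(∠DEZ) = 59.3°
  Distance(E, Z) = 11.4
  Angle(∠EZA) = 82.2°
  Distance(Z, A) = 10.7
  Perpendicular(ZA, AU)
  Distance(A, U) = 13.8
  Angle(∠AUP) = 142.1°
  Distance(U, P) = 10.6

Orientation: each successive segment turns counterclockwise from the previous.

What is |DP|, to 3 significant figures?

26.1

F is at the origin; FD runs at -29.7° with length 8.7, so D = (7.56, -4.31). ∠FDE = 111.7° gives DE at 38.6° from the x-axis; with |DE| = 19.3, E = (22.6, 7.73). ∠DEZ = 59.3° gives EZ at 159° from the x-axis; with |EZ| = 11.4, Z = (12.0, 11.8). ∠EZA = 82.2° gives ZA at -103° from the x-axis; with |ZA| = 10.7, A = (9.59, 1.33). The perpendicularity gives AU at right angles to ZA, so AU runs at -12.9°; with |AU| = 13.8, U = (23.0, -1.75). ∠AUP = 142.1° gives UP at 25.0° from the x-axis; with |UP| = 10.6, P = (32.6, 2.73). Then |DP| = |P − D| = 26.1.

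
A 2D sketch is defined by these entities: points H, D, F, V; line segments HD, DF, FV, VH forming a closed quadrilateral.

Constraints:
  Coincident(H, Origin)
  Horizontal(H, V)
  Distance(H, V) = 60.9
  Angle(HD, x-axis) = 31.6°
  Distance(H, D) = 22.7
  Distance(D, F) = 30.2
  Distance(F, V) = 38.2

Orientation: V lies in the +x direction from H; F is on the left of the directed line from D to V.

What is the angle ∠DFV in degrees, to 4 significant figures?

77.43°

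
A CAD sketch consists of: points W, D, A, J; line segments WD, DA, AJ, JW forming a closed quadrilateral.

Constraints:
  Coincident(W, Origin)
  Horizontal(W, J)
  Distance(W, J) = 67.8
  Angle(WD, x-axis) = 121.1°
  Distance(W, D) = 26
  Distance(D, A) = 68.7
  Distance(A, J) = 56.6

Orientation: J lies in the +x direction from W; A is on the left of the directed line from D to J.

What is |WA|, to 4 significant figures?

71.52

W is at the origin; WJ is horizontal with |WJ| = 67.8 and J in +x, so J = (67.8, 0). WD runs at 121.1° with |WD| = 26.0, so D = (-13.43, 22.26). A is determined by |DA| = 68.7 and |AJ| = 56.6 together: it lies at the intersection of circle(D, 68.7) and circle(J, 56.6). With |DJ| = 84.23, the foot of the radical line on DJ is 51.11 from D and the perpendicular offset is √(68.7² − 51.11²) = 45.90. Taking the left-of-DJ solution: A = (48.00, 53.02).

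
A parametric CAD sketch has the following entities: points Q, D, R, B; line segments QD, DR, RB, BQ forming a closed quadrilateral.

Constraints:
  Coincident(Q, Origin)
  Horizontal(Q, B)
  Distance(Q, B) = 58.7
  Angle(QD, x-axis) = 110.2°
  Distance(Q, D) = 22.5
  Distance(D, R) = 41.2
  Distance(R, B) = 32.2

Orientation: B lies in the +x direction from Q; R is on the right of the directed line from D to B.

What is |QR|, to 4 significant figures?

26.60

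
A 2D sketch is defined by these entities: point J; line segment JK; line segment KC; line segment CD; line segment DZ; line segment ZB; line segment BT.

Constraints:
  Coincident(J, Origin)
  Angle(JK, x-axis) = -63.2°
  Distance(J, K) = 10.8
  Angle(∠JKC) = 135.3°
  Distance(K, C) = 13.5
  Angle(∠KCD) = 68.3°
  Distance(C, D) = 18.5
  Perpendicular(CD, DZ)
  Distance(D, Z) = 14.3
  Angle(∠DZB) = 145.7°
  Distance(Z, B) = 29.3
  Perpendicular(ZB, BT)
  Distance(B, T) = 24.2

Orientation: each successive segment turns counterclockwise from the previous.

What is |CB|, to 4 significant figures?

38.56

J is at the origin; JK runs at -63.2° with length 10.8, so K = (4.869, -9.640). ∠JKC = 135.3° gives KC at -18.50° from the x-axis; with |KC| = 13.5, C = (17.67, -13.92). ∠KCD = 68.3° gives CD at 93.20° from the x-axis; with |CD| = 18.5, D = (16.64, 4.548). CD is perpendicular to DZ, so DZ runs at -176.8°; with |DZ| = 14.3, Z = (2.361, 3.749). ∠DZB = 145.7° gives ZB at -142.5° from the x-axis; with |ZB| = 29.3, B = (-20.88, -14.09). Then |CB| = |B − C| = 38.56.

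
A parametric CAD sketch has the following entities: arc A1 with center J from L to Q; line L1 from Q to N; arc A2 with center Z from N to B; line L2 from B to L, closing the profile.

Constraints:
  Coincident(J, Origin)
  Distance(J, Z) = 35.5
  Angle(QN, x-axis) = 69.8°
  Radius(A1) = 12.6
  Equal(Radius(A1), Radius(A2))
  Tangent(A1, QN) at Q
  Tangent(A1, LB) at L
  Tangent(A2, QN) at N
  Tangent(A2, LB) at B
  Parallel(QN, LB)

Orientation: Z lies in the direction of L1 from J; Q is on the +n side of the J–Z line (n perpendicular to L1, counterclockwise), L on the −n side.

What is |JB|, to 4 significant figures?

37.67

Tangency of A1 to both parallel lines with radius 12.6 puts Q and L at J ± 12.6·n: Q = (-11.83, 4.351), L = (11.83, -4.351). Equal radii place N and B the same way about Z: N = Z + 12.6·n = (0.4331, 37.67), B = Z − 12.6·n = (24.08, 28.97). Then |JB| = |B − J| = 37.67.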